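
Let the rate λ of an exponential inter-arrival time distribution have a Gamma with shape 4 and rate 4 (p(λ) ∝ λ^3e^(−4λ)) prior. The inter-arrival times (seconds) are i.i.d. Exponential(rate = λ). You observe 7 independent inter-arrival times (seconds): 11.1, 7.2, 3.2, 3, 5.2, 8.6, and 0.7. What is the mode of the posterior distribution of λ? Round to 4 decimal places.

λ̂_MAP = 0.2326

The Exponential(rate=λ) likelihood is ∝ λ^n e^(−λΣtᵢ). Here n = 7 and Σtᵢ = 11.1 + 7.2 + 3.2 + 3 + 5.2 + 8.6 + 0.7 = 39.
Posterior ∝ λ^3e^(−4λ) · λ^7e^(−39λ) = λ^10e^(−43λ), i.e. Gamma(11, 43).
Mode = (a−1)/b = 10/43 ≈ 0.2326.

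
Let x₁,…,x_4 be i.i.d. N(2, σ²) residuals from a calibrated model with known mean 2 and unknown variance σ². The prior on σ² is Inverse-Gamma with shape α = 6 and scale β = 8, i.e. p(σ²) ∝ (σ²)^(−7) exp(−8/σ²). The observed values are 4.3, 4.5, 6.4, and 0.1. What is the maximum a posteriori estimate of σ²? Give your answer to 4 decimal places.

Sum of squared deviations about the known mean: SS = (4.3−2)² + (4.5−2)² + (6.4−2)² + (0.1−2)² = 34.51.
The Normal likelihood contributes (σ²)^(−n/2) exp(−SS/(2σ²)), so the posterior is Inverse-Gamma(α + n/2, β + SS/2) = Inverse-Gamma(8, 25.255).
The mode of Inverse-Gamma(a, b) is b/(a+1) = 25.255/9 ≈ 2.8061.

σ̂²_MAP = 2.8061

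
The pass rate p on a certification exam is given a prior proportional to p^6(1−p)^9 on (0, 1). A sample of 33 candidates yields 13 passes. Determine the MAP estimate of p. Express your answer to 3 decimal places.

The prior density ∝ p^6(1−p)^9 is the kernel of Beta(7, 10).
Data: 13 successes in 33 trials. The binomial likelihood contributes p^13(1−p)^20, so the posterior is Beta(7+13, 10+20) = Beta(20, 30).
For Beta(a, b) with a, b > 1 the mode is (a−1)/(a+b−2) = 19/48 ≈ 0.396.

p̂_MAP = 0.396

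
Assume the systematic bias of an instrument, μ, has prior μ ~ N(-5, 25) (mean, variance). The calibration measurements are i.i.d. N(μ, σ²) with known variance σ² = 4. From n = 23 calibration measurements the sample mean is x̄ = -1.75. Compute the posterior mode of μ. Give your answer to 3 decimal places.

μ̂_MAP = -1.772

n = 23, x̄ = -1.75.
For a Normal prior and Normal likelihood with known variance, the posterior is Normal; its mode equals its mean, the precision-weighted average.
Prior precision 1/σ₀² = 1/25 = 0.04; data precision n/σ² = 23/4 = 5.75.
μ̂ = (0.04·(-5) + 5.75·(-1.75)) / (0.04 + 5.75) = (-10.2625)/5.79 = -4105/2316 ≈ -1.772.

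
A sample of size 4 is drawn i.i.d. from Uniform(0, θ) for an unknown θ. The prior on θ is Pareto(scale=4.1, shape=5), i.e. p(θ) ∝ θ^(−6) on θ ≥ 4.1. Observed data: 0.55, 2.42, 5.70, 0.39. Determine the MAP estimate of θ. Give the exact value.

θ̂_MAP = 5.70

The Uniform(0, θ) likelihood is θ^(−n) for θ ≥ max(xᵢ), zero otherwise. Here max(xᵢ) = 5.70.
Posterior ∝ θ^(−6) · θ^(−4) = θ^(−10) on θ ≥ max(4.1, 5.70) = 5.70.
This density is strictly decreasing in θ, so the posterior mode lies at the lower boundary of the support.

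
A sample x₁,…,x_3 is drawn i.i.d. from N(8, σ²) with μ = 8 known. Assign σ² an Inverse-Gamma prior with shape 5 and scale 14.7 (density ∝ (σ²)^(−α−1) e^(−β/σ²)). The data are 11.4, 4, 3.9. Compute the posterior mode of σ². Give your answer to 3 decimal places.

Sum of squared deviations about the known mean: SS = (11.4−8)² + (4−8)² + (3.9−8)² = 44.37.
The Normal likelihood contributes (σ²)^(−n/2) exp(−SS/(2σ²)), so the posterior is Inverse-Gamma(α + n/2, β + SS/2) = Inverse-Gamma(6.5, 36.885).
The mode of Inverse-Gamma(a, b) is b/(a+1) = 36.885/7.5 ≈ 4.918.

σ̂²_MAP = 4.918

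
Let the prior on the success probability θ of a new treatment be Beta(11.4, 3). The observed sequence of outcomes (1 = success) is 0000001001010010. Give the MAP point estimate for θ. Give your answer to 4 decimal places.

Prior: Beta(11.4, 3).
Data: 4 successes in 16 trials (from the sequence). The binomial likelihood contributes θ^4(1−θ)^12, so the posterior is Beta(11.4+4, 3+12) = Beta(15.4, 15).
For Beta(a, b) with a, b > 1 the mode is (a−1)/(a+b−2) = 14.4/28.4 ≈ 0.5070.

θ̂_MAP = 0.5070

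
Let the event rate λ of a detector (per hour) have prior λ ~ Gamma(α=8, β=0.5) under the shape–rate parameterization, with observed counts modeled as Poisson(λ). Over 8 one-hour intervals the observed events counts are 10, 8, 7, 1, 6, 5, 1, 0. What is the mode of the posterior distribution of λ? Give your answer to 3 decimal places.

λ̂_MAP = 5.294

Σxᵢ = 10+8+7+1+6+5+1+0 = 38, with n = 8.
Posterior ∝ λ^7e^(−0.5λ) · λ^38e^(−8λ) = λ^45e^(−8.5λ), i.e. Gamma(shape=46, rate=8.5).
The mode of a Gamma(a, b) with a ≥ 1 (shape–rate) is (a−1)/b = 45/8.5 ≈ 5.294.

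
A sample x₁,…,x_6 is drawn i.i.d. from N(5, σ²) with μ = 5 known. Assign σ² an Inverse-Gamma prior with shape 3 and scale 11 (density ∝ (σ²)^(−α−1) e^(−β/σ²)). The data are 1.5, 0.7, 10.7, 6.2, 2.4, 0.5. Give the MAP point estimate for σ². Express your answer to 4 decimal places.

σ̂²_MAP = 8.1200

Sum of squared deviations about the known mean: SS = (1.5−5)² + (0.7−5)² + (10.7−5)² + (6.2−5)² + (2.4−5)² + (0.5−5)² = 91.68.
The Normal likelihood contributes (σ²)^(−n/2) exp(−SS/(2σ²)), so the posterior is Inverse-Gamma(α + n/2, β + SS/2) = Inverse-Gamma(6, 56.84).
The mode of Inverse-Gamma(a, b) is b/(a+1) = 56.84/7 ≈ 8.1200.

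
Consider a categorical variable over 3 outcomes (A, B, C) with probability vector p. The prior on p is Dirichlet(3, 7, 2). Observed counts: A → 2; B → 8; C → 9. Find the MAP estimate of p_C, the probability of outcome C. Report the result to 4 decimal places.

The posterior is Dirichlet(αᵢ + nᵢ) = Dirichlet(5, 15, 11).
For a Dirichlet(a₁,…,a_K) with all aᵢ > 1, the mode has j-th component (aⱼ − 1)/(Σaᵢ − K).
Here Σaᵢ = 31 and K = 3, so p_C = (11 − 1)/(31 − 3) = 10/28 ≈ 0.3571.

MAP estimate of p_C = 0.3571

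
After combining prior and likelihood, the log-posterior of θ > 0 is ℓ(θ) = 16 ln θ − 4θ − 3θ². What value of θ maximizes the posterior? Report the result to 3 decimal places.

ℓ'(θ) = 16/θ − 4 − 6θ. Setting this to zero and multiplying by θ: 6θ² + 4θ − 16 = 0.
θ = (−4 + √(4² + 4·6·16)) / (2·6) = (−4 + √400) / 12 = (−4 + 20)/12 = 4/3.
ℓ''(θ) = −16/θ² − 6 < 0, confirming a maximum.

θ̂_MAP = 1.333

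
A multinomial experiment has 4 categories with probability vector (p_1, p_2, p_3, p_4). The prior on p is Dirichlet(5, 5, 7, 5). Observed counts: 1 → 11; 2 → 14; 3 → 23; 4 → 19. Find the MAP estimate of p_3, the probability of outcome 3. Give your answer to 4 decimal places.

MAP estimate: 0.3412

The posterior is Dirichlet(αᵢ + nᵢ) = Dirichlet(16, 19, 30, 24).
For a Dirichlet(a₁,…,a_K) with all aᵢ > 1, the mode has j-th component (aⱼ − 1)/(Σaᵢ − K).
Here Σaᵢ = 89 and K = 4, so p_3 = (30 − 1)/(89 − 4) = 29/85 ≈ 0.3412.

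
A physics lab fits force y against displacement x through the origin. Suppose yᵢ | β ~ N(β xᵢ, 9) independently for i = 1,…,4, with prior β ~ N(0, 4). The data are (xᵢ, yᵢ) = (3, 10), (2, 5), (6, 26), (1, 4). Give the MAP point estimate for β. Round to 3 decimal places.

β̂_MAP = 3.828

log p(β | y) = −Σ(yᵢ − βxᵢ)²/(2·9) − β²/(2·4) + const.
Setting the derivative to zero: Σxᵢ(yᵢ − βxᵢ)/9 − β/4 = 0, so β = Σxᵢyᵢ / (Σxᵢ² + σ²/τ²).
Σxᵢyᵢ = 3·10 + 2·5 + 6·26 + 1·4 = 200; Σxᵢ² = 50; σ²/τ² = 2.25.
β̂_MAP = 200 / (50 + 2.25) = 200/52.25 ≈ 3.828.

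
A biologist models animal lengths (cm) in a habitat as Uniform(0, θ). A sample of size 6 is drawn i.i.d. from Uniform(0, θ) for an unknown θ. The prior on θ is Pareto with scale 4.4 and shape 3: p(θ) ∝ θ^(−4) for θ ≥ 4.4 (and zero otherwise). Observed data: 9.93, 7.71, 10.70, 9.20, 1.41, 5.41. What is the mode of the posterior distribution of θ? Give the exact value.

The Uniform(0, θ) likelihood is θ^(−n) for θ ≥ max(xᵢ), zero otherwise. Here max(xᵢ) = 10.70.
Posterior ∝ θ^(−4) · θ^(−6) = θ^(−10) on θ ≥ max(4.4, 10.70) = 10.70.
This density is strictly decreasing in θ, so the posterior mode lies at the lower boundary of the support.

θ̂_MAP = 10.70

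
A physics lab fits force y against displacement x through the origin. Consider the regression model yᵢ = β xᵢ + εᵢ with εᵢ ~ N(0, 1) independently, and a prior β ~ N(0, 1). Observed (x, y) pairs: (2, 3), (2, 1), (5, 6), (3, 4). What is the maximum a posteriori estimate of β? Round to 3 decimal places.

β̂_MAP = 1.163

log p(β | y) = −Σ(yᵢ − βxᵢ)²/(2·1) − β²/(2·1) + const.
Setting the derivative to zero: Σxᵢ(yᵢ − βxᵢ)/1 − β/1 = 0, so β = Σxᵢyᵢ / (Σxᵢ² + σ²/τ²).
Σxᵢyᵢ = 2·3 + 2·1 + 5·6 + 3·4 = 50; Σxᵢ² = 42; σ²/τ² = 1.
β̂_MAP = 50 / (42 + 1) = 50/43 ≈ 1.163.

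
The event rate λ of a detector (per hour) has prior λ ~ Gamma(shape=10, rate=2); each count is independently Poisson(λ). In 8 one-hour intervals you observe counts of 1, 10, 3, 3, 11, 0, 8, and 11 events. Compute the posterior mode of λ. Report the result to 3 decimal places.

Σxᵢ = 1+10+3+3+11+0+8+11 = 47, with n = 8.
Posterior ∝ λ^9e^(−2λ) · λ^47e^(−8λ) = λ^56e^(−10λ), i.e. Gamma(shape=57, rate=10).
The mode of a Gamma(a, b) with a ≥ 1 (shape–rate) is (a−1)/b = 56/10 ≈ 5.600.

λ̂_MAP = 5.600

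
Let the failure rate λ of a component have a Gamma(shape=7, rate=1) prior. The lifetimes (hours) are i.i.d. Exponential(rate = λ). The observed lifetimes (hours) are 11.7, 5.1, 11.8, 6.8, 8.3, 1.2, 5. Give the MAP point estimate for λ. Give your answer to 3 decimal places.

The Exponential(rate=λ) likelihood is ∝ λ^n e^(−λΣtᵢ). Here n = 7 and Σtᵢ = 11.7 + 5.1 + 11.8 + 6.8 + 8.3 + 1.2 + 5 = 49.9.
Posterior ∝ λ^6e^(−1λ) · λ^7e^(−49.9λ) = λ^13e^(−50.9λ), i.e. Gamma(14, 50.9).
Mode = (a−1)/b = 13/50.9 ≈ 0.255.

λ̂_MAP = 0.255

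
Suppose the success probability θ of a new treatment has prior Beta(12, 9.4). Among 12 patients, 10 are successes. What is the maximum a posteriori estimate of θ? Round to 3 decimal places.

θ̂_MAP = 0.669

Prior: Beta(12, 9.4).
Data: 10 successes in 12 trials. The binomial likelihood contributes θ^10(1−θ)^2, so the posterior is Beta(12+10, 9.4+2) = Beta(22, 11.4).
For Beta(a, b) with a, b > 1 the mode is (a−1)/(a+b−2) = 21/31.4 ≈ 0.669.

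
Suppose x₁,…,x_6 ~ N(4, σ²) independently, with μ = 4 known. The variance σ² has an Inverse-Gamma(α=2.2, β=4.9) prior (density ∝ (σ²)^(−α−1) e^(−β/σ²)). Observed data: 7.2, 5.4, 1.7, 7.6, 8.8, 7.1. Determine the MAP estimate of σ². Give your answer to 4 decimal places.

σ̂²_MAP = 5.8790

Sum of squared deviations about the known mean: SS = (7.2−4)² + (5.4−4)² + (1.7−4)² + (7.6−4)² + (8.8−4)² + (7.1−4)² = 63.1.
The Normal likelihood contributes (σ²)^(−n/2) exp(−SS/(2σ²)), so the posterior is Inverse-Gamma(α + n/2, β + SS/2) = Inverse-Gamma(5.2, 36.45).
The mode of Inverse-Gamma(a, b) is b/(a+1) = 36.45/6.2 ≈ 5.8790.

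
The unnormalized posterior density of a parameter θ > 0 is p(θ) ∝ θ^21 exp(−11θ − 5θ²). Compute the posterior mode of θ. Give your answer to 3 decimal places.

ℓ'(θ) = 21/θ − 11 − 10θ. Setting this to zero and multiplying by θ: 10θ² + 11θ − 21 = 0.
θ = (−11 + √(11² + 4·10·21)) / (2·10) = (−11 + √961) / 20 = (−11 + 31)/20 = 1.
ℓ''(θ) = −21/θ² − 10 < 0, confirming a maximum.

θ̂_MAP = 1.000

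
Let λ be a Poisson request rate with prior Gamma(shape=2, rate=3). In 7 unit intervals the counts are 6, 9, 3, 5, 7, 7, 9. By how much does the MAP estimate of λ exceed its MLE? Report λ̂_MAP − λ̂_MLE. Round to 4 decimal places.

Σxᵢ = 46. Posterior is Gamma(48, 10); MAP = (48−1)/10 = 47/10 ≈ 4.70000.
MLE = x̄ = 46/7 ≈ 6.57143.
Difference = 47/10 − 46/7 = -131/70 ≈ -1.8714.

MAP − MLE = -1.8714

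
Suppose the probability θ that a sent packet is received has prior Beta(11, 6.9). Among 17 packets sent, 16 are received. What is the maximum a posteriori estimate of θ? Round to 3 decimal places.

Prior: Beta(11, 6.9).
Data: 16 successes in 17 trials. The binomial likelihood contributes θ^16(1−θ)^1, so the posterior is Beta(11+16, 6.9+1) = Beta(27, 7.9).
For Beta(a, b) with a, b > 1 the mode is (a−1)/(a+b−2) = 26/32.9 ≈ 0.790.

θ̂_MAP = 0.790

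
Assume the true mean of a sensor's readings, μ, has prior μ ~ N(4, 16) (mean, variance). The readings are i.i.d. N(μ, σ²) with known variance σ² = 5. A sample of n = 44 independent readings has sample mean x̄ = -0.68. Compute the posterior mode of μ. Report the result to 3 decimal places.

n = 44, x̄ = -0.68.
For a Normal prior and Normal likelihood with known variance, the posterior is Normal; its mode equals its mean, the precision-weighted average.
Prior precision 1/σ₀² = 1/16 = 0.0625; data precision n/σ² = 44/5 = 8.8.
μ̂ = (0.0625·4 + 8.8·(-0.68)) / (0.0625 + 8.8) = (-5.734)/8.8625 = -11468/17725 ≈ -0.647.

μ̂_MAP = -0.647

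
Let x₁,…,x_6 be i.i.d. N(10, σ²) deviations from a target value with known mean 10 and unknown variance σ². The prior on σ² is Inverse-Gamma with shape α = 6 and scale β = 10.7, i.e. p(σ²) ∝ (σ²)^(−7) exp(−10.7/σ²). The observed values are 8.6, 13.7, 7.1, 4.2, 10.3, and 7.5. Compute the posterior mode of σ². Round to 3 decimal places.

σ̂²_MAP = 4.272

Sum of squared deviations about the known mean: SS = (8.6−10)² + (13.7−10)² + (7.1−10)² + (4.2−10)² + (10.3−10)² + (7.5−10)² = 64.04.
The Normal likelihood contributes (σ²)^(−n/2) exp(−SS/(2σ²)), so the posterior is Inverse-Gamma(α + n/2, β + SS/2) = Inverse-Gamma(9, 42.72).
The mode of Inverse-Gamma(a, b) is b/(a+1) = 42.72/10 ≈ 4.272.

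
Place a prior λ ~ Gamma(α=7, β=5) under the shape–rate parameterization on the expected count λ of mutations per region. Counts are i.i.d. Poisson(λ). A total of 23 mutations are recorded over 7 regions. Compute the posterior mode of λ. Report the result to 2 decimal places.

Σxᵢ = 23, n = 7.
Posterior ∝ λ^6e^(−5λ) · λ^23e^(−7λ) = λ^29e^(−12λ), i.e. Gamma(shape=30, rate=12).
The mode of a Gamma(a, b) with a ≥ 1 (shape–rate) is (a−1)/b = 29/12 ≈ 2.42.

λ̂_MAP = 2.42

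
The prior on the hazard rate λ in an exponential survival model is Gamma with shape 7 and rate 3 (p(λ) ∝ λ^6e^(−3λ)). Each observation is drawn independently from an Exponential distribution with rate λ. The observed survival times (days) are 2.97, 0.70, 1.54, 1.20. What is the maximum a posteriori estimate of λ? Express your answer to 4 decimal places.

λ̂_MAP = 1.0627

The Exponential(rate=λ) likelihood is ∝ λ^n e^(−λΣtᵢ). Here n = 4 and Σtᵢ = 2.97 + 0.70 + 1.54 + 1.20 = 6.41.
Posterior ∝ λ^6e^(−3λ) · λ^4e^(−6.41λ) = λ^10e^(−9.41λ), i.e. Gamma(11, 9.41).
Mode = (a−1)/b = 10/9.41 ≈ 1.0627.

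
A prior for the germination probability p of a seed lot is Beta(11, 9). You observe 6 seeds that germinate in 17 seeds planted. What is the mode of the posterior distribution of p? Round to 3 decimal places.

Prior: Beta(11, 9).
Data: 6 successes in 17 trials. The binomial likelihood contributes p^6(1−p)^11, so the posterior is Beta(11+6, 9+11) = Beta(17, 20).
For Beta(a, b) with a, b > 1 the mode is (a−1)/(a+b−2) = 16/35 ≈ 0.457.

p̂_MAP = 0.457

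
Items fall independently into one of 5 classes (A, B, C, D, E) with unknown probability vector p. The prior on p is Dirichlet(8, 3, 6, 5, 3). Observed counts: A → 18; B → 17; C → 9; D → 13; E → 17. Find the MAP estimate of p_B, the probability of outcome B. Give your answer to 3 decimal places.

The posterior is Dirichlet(αᵢ + nᵢ) = Dirichlet(26, 20, 15, 18, 20).
For a Dirichlet(a₁,…,a_K) with all aᵢ > 1, the mode has j-th component (aⱼ − 1)/(Σaᵢ − K).
Here Σaᵢ = 99 and K = 5, so p_B = (20 − 1)/(99 − 5) = 19/94 ≈ 0.202.

MAP estimate of p_B = 0.202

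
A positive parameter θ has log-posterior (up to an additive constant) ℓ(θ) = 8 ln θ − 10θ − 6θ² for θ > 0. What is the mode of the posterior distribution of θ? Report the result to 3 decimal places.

θ̂_MAP = 0.500

ℓ'(θ) = 8/θ − 10 − 12θ. Setting this to zero and multiplying by θ: 12θ² + 10θ − 8 = 0.
θ = (−10 + √(10² + 4·12·8)) / (2·12) = (−10 + √484) / 24 = (−10 + 22)/24 = 1/2.
ℓ''(θ) = −8/θ² − 12 < 0, confirming a maximum.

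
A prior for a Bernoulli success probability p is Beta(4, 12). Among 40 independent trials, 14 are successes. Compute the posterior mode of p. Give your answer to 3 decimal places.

Prior: Beta(4, 12).
Data: 14 successes in 40 trials. The binomial likelihood contributes p^14(1−p)^26, so the posterior is Beta(4+14, 12+26) = Beta(18, 38).
For Beta(a, b) with a, b > 1 the mode is (a−1)/(a+b−2) = 17/54 ≈ 0.315.

p̂_MAP = 0.315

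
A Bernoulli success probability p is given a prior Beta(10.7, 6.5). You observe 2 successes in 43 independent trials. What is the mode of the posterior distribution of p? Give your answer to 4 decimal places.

Prior: Beta(10.7, 6.5).
Data: 2 successes in 43 trials. The binomial likelihood contributes p^2(1−p)^41, so the posterior is Beta(10.7+2, 6.5+41) = Beta(12.7, 47.5).
For Beta(a, b) with a, b > 1 the mode is (a−1)/(a+b−2) = 11.7/58.2 ≈ 0.2010.

p̂_MAP = 0.2010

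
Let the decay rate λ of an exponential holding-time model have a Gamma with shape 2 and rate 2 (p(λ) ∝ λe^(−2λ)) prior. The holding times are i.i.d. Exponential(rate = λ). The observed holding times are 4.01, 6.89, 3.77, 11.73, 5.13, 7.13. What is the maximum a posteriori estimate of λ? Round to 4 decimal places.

λ̂_MAP = 0.1722

The Exponential(rate=λ) likelihood is ∝ λ^n e^(−λΣtᵢ). Here n = 6 and Σtᵢ = 4.01 + 6.89 + 3.77 + 11.73 + 5.13 + 7.13 = 38.66.
Posterior ∝ λe^(−2λ) · λ^6e^(−38.66λ) = λ^7e^(−40.66λ), i.e. Gamma(8, 40.66).
Mode = (a−1)/b = 7/40.66 ≈ 0.1722.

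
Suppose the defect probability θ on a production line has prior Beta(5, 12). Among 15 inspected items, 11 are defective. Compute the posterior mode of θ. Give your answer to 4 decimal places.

Prior: Beta(5, 12).
Data: 11 successes in 15 trials. The binomial likelihood contributes θ^11(1−θ)^4, so the posterior is Beta(5+11, 12+4) = Beta(16, 16).
For Beta(a, b) with a, b > 1 the mode is (a−1)/(a+b−2) = 15/30 ≈ 0.5000.

θ̂_MAP = 0.5000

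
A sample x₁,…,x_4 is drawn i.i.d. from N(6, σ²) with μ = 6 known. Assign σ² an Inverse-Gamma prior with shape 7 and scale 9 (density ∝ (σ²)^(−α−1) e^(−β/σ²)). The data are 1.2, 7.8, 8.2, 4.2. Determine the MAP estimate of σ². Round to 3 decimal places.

Sum of squared deviations about the known mean: SS = (1.2−6)² + (7.8−6)² + (8.2−6)² + (4.2−6)² = 34.36.
The Normal likelihood contributes (σ²)^(−n/2) exp(−SS/(2σ²)), so the posterior is Inverse-Gamma(α + n/2, β + SS/2) = Inverse-Gamma(9, 26.18).
The mode of Inverse-Gamma(a, b) is b/(a+1) = 26.18/10 ≈ 2.618.

σ̂²_MAP = 2.618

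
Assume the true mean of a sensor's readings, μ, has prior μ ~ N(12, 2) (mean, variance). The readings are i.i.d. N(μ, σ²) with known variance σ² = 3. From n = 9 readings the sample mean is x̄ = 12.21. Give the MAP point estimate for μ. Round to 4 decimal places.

μ̂_MAP = 12.1800

n = 9, x̄ = 12.21.
For a Normal prior and Normal likelihood with known variance, the posterior is Normal; its mode equals its mean, the precision-weighted average.
Prior precision 1/σ₀² = 1/2 = 0.5; data precision n/σ² = 9/3 = 3.
μ̂ = (0.5·12 + 3·12.21) / (0.5 + 3) = 42.63/3.5 = 12.1800.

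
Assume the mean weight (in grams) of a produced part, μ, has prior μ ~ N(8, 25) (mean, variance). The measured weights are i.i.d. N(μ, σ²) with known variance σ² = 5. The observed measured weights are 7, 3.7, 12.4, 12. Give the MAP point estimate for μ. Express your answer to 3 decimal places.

n = 4; x̄ = (7 + 3.7 + 12.4 + 12)/4 = 35.1/4 = 8.775.
For a Normal prior and Normal likelihood with known variance, the posterior is Normal; its mode equals its mean, the precision-weighted average.
Prior precision 1/σ₀² = 1/25 = 0.04; data precision n/σ² = 4/5 = 0.8.
μ̂ = (0.04·8 + 0.8·8.775) / (0.04 + 0.8) = 7.34/0.84 = 367/42 ≈ 8.738.

μ̂_MAP = 8.738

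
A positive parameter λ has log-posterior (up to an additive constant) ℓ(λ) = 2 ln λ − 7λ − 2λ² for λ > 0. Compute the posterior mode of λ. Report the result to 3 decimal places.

λ̂_MAP = 0.250

ℓ'(λ) = 2/λ − 7 − 4λ. Setting this to zero and multiplying by λ: 4λ² + 7λ − 2 = 0.
λ = (−7 + √(7² + 4·4·2)) / (2·4) = (−7 + √81) / 8 = (−7 + 9)/8 = 1/4.
ℓ''(λ) = −2/λ² − 4 < 0, confirming a maximum.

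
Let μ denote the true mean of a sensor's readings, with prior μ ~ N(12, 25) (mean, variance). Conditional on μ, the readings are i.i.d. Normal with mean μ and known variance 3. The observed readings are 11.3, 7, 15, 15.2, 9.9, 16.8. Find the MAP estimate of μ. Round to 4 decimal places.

n = 6; x̄ = (11.3 + 7 + 15 + 15.2 + 9.9 + 16.8)/6 = 75.2/6 = 188/15 ≈ 12.5333.
For a Normal prior and Normal likelihood with known variance, the posterior is Normal; its mode equals its mean, the precision-weighted average.
Prior precision 1/σ₀² = 1/25 = 0.04; data precision n/σ² = 6/3 = 2.
μ̂ = (0.04·12 + 2·(188/15)) / (0.04 + 2) = (1916/75)/2.04 = 1916/153 ≈ 12.5229.

μ̂_MAP = 12.5229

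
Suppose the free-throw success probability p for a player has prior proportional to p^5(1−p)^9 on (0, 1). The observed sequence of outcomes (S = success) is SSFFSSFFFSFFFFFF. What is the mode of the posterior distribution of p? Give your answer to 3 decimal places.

p̂_MAP = 0.333

The prior density ∝ p^5(1−p)^9 is the kernel of Beta(6, 10).
Data: 5 successes in 16 trials (from the sequence). The binomial likelihood contributes p^5(1−p)^11, so the posterior is Beta(6+5, 10+11) = Beta(11, 21).
For Beta(a, b) with a, b > 1 the mode is (a−1)/(a+b−2) = 10/30 ≈ 0.333.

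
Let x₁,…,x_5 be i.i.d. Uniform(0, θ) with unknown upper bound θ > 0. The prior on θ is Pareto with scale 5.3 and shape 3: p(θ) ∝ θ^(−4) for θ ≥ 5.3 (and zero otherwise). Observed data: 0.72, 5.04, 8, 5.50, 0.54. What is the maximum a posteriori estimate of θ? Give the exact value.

The Uniform(0, θ) likelihood is θ^(−n) for θ ≥ max(xᵢ), zero otherwise. Here max(xᵢ) = 8.
Posterior ∝ θ^(−4) · θ^(−5) = θ^(−9) on θ ≥ max(5.3, 8) = 8.
This density is strictly decreasing in θ, so the posterior mode lies at the lower boundary of the support.

θ̂_MAP = 8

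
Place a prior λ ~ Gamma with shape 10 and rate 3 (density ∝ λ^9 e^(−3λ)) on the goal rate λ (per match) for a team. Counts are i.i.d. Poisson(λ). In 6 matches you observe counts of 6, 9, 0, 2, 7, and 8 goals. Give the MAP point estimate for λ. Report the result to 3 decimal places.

λ̂_MAP = 4.556

Σxᵢ = 6+9+0+2+7+8 = 32, with n = 6.
Posterior ∝ λ^9e^(−3λ) · λ^32e^(−6λ) = λ^41e^(−9λ), i.e. Gamma(shape=42, rate=9).
The mode of a Gamma(a, b) with a ≥ 1 (shape–rate) is (a−1)/b = 41/9 ≈ 4.556.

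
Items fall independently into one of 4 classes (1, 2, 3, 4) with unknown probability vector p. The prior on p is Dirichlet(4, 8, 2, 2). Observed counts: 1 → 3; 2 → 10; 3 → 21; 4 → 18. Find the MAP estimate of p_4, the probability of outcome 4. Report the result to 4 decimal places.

MAP estimate: 0.2969

The posterior is Dirichlet(αᵢ + nᵢ) = Dirichlet(7, 18, 23, 20).
For a Dirichlet(a₁,…,a_K) with all aᵢ > 1, the mode has j-th component (aⱼ − 1)/(Σaᵢ − K).
Here Σaᵢ = 68 and K = 4, so p_4 = (20 − 1)/(68 − 4) = 19/64 ≈ 0.2969.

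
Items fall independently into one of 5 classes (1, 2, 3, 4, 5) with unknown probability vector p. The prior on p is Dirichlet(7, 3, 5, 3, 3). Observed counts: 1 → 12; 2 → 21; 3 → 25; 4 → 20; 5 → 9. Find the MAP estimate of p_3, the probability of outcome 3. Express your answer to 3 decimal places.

The posterior is Dirichlet(αᵢ + nᵢ) = Dirichlet(19, 24, 30, 23, 12).
For a Dirichlet(a₁,…,a_K) with all aᵢ > 1, the mode has j-th component (aⱼ − 1)/(Σaᵢ − K).
Here Σaᵢ = 108 and K = 5, so p_3 = (30 − 1)/(108 − 5) = 29/103 ≈ 0.282.

MAP estimate: 0.282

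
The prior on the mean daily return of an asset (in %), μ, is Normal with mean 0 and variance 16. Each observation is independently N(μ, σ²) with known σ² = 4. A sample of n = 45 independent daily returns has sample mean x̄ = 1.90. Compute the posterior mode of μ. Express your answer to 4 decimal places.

μ̂_MAP = 1.8895

n = 45, x̄ = 1.90.
For a Normal prior and Normal likelihood with known variance, the posterior is Normal; its mode equals its mean, the precision-weighted average.
Prior precision 1/σ₀² = 1/16 = 0.0625; data precision n/σ² = 45/4 = 11.25.
μ̂ = (0.0625·0 + 11.25·1.9) / (0.0625 + 11.25) = 21.375/11.3125 = 342/181 ≈ 1.8895.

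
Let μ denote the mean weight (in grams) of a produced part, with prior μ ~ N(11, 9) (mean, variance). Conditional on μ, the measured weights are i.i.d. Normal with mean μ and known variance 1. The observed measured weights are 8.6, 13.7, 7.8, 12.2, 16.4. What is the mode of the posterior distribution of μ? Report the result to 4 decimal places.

n = 5; x̄ = (8.6 + 13.7 + 7.8 + 12.2 + 16.4)/5 = 58.7/5 = 11.74.
For a Normal prior and Normal likelihood with known variance, the posterior is Normal; its mode equals its mean, the precision-weighted average.
Prior precision 1/σ₀² = 1/9; data precision n/σ² = 5/1 = 5.
μ̂ = ((1/9)·11 + 5·11.74) / (1/9 + 5) = (5393/90)/(46/9) = 5393/460 ≈ 11.7239.

μ̂_MAP = 11.7239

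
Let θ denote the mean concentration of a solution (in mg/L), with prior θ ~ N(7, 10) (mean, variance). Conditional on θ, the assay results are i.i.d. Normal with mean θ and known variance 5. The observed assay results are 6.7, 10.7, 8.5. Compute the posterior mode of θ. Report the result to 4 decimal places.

n = 3; x̄ = (6.7 + 10.7 + 8.5)/3 = 25.9/3 = 259/30 ≈ 8.6333.
For a Normal prior and Normal likelihood with known variance, the posterior is Normal; its mode equals its mean, the precision-weighted average.
Prior precision 1/σ₀² = 1/10 = 0.1; data precision n/σ² = 3/5 = 0.6.
θ̂ = (0.1·7 + 0.6·(259/30)) / (0.1 + 0.6) = 5.88/0.7 = 8.4000.

θ̂_MAP = 8.4000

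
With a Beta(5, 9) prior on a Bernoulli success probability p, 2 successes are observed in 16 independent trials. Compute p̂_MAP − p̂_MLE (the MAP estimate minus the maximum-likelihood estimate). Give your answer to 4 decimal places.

Posterior is Beta(7, 23); MAP = (7−1)/(30−2) = 6/28 ≈ 0.21429.
MLE ignores the prior: p̂_MLE = k/n = 2/16 ≈ 0.12500.
Difference = 6/28 − 2/16 = 5/56 ≈ 0.0893.

MAP − MLE = 0.0893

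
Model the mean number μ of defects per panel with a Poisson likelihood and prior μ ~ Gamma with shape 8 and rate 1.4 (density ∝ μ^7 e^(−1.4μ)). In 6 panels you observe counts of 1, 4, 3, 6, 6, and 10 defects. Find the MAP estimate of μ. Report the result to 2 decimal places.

μ̂_MAP = 5.00

Σxᵢ = 1+4+3+6+6+10 = 30, with n = 6.
Posterior ∝ μ^7e^(−1.4μ) · μ^30e^(−6μ) = μ^37e^(−7.4μ), i.e. Gamma(shape=38, rate=7.4).
The mode of a Gamma(a, b) with a ≥ 1 (shape–rate) is (a−1)/b = 37/7.4 ≈ 5.00.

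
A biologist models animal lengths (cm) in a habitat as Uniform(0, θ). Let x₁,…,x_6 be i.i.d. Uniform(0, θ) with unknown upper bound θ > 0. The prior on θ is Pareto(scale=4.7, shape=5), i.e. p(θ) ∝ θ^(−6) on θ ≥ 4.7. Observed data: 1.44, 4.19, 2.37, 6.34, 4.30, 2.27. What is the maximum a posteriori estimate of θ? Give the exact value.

The Uniform(0, θ) likelihood is θ^(−n) for θ ≥ max(xᵢ), zero otherwise. Here max(xᵢ) = 6.34.
Posterior ∝ θ^(−6) · θ^(−6) = θ^(−12) on θ ≥ max(4.7, 6.34) = 6.34.
This density is strictly decreasing in θ, so the posterior mode lies at the lower boundary of the support.

θ̂_MAP = 6.34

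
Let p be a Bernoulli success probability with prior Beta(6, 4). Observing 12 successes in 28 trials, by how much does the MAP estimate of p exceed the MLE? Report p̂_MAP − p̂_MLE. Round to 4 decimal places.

Posterior is Beta(18, 20); MAP = (18−1)/(38−2) = 17/36 ≈ 0.47222.
MLE ignores the prior: p̂_MLE = k/n = 12/28 ≈ 0.42857.
Difference = 17/36 − 12/28 = 11/252 ≈ 0.0437.

MAP − MLE = 0.0437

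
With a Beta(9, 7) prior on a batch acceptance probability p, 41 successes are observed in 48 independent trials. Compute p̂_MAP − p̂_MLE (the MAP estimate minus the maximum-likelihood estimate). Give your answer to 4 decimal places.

Posterior is Beta(50, 14); MAP = (50−1)/(64−2) = 49/62 ≈ 0.79032.
MLE ignores the prior: p̂_MLE = k/n = 41/48 ≈ 0.85417.
Difference = 49/62 − 41/48 = -95/1488 ≈ -0.0638.

MAP − MLE = -0.0638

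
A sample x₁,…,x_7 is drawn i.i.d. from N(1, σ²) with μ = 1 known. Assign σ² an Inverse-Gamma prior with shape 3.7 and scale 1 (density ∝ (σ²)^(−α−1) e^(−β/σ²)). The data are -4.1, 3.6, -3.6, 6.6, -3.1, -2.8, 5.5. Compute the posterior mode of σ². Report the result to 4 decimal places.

Sum of squared deviations about the known mean: SS = (-4.1−1)² + (3.6−1)² + (-3.6−1)² + (6.6−1)² + (-3.1−1)² + (-2.8−1)² + (5.5−1)² = 136.79.
The Normal likelihood contributes (σ²)^(−n/2) exp(−SS/(2σ²)), so the posterior is Inverse-Gamma(α + n/2, β + SS/2) = Inverse-Gamma(7.2, 69.395).
The mode of Inverse-Gamma(a, b) is b/(a+1) = 69.395/8.2 ≈ 8.4628.

σ̂²_MAP = 8.4628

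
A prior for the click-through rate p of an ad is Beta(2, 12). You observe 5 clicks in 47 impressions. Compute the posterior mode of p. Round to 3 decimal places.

Prior: Beta(2, 12).
Data: 5 successes in 47 trials. The binomial likelihood contributes p^5(1−p)^42, so the posterior is Beta(2+5, 12+42) = Beta(7, 54).
For Beta(a, b) with a, b > 1 the mode is (a−1)/(a+b−2) = 6/59 ≈ 0.102.

p̂_MAP = 0.102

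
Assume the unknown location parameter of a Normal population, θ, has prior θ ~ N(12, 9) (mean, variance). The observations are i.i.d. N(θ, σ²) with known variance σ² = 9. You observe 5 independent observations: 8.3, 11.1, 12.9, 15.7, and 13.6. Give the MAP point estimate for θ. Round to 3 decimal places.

θ̂_MAP = 12.267

n = 5; x̄ = (8.3 + 11.1 + 12.9 + 15.7 + 13.6)/5 = 61.6/5 = 12.32.
For a Normal prior and Normal likelihood with known variance, the posterior is Normal; its mode equals its mean, the precision-weighted average.
Prior precision 1/σ₀² = 1/9; data precision n/σ² = 5/9.
θ̂ = ((1/9)·12 + (5/9)·12.32) / (1/9 + 5/9) = (368/45)/(2/3) = 184/15 ≈ 12.267.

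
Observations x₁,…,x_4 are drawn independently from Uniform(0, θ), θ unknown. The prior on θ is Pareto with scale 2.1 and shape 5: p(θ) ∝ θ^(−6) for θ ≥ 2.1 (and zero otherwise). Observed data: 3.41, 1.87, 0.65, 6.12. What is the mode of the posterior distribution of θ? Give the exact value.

θ̂_MAP = 6.12

The Uniform(0, θ) likelihood is θ^(−n) for θ ≥ max(xᵢ), zero otherwise. Here max(xᵢ) = 6.12.
Posterior ∝ θ^(−6) · θ^(−4) = θ^(−10) on θ ≥ max(2.1, 6.12) = 6.12.
This density is strictly decreasing in θ, so the posterior mode lies at the lower boundary of the support.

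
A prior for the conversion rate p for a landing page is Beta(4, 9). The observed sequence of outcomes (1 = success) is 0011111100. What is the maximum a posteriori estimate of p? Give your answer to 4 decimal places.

p̂_MAP = 0.4286

Prior: Beta(4, 9).
Data: 6 successes in 10 trials (from the sequence). The binomial likelihood contributes p^6(1−p)^4, so the posterior is Beta(4+6, 9+4) = Beta(10, 13).
For Beta(a, b) with a, b > 1 the mode is (a−1)/(a+b−2) = 9/21 ≈ 0.4286.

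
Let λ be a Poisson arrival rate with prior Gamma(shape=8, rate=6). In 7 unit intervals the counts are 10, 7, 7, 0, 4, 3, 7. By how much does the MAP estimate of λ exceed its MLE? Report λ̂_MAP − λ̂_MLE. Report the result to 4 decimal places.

MAP − MLE = -1.9670

Σxᵢ = 38. Posterior is Gamma(46, 13); MAP = (46−1)/13 = 45/13 ≈ 3.46154.
MLE = x̄ = 38/7 ≈ 5.42857.
Difference = 45/13 − 38/7 = -179/91 ≈ -1.9670.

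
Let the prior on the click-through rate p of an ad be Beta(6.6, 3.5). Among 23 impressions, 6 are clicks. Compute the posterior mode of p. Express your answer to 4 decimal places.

p̂_MAP = 0.3730

Prior: Beta(6.6, 3.5).
Data: 6 successes in 23 trials. The binomial likelihood contributes p^6(1−p)^17, so the posterior is Beta(6.6+6, 3.5+17) = Beta(12.6, 20.5).
For Beta(a, b) with a, b > 1 the mode is (a−1)/(a+b−2) = 11.6/31.1 ≈ 0.3730.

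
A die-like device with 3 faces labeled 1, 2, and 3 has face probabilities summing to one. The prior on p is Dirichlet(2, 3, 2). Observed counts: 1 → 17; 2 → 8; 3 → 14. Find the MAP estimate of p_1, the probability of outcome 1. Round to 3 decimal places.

MAP estimate: 0.419

The posterior is Dirichlet(αᵢ + nᵢ) = Dirichlet(19, 11, 16).
For a Dirichlet(a₁,…,a_K) with all aᵢ > 1, the mode has j-th component (aⱼ − 1)/(Σaᵢ − K).
Here Σaᵢ = 46 and K = 3, so p_1 = (19 − 1)/(46 − 3) = 18/43 ≈ 0.419.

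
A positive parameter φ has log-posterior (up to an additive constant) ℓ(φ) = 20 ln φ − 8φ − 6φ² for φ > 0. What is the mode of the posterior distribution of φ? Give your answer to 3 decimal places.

ℓ'(φ) = 20/φ − 8 − 12φ. Setting this to zero and multiplying by φ: 12φ² + 8φ − 20 = 0.
φ = (−8 + √(8² + 4·12·20)) / (2·12) = (−8 + √1024) / 24 = (−8 + 32)/24 = 1.
ℓ''(φ) = −20/φ² − 12 < 0, confirming a maximum.

φ̂_MAP = 1.000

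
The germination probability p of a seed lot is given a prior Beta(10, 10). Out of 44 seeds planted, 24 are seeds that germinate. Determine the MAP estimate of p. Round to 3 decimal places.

Prior: Beta(10, 10).
Data: 24 successes in 44 trials. The binomial likelihood contributes p^24(1−p)^20, so the posterior is Beta(10+24, 10+20) = Beta(34, 30).
For Beta(a, b) with a, b > 1 the mode is (a−1)/(a+b−2) = 33/62 ≈ 0.532.

p̂_MAP = 0.532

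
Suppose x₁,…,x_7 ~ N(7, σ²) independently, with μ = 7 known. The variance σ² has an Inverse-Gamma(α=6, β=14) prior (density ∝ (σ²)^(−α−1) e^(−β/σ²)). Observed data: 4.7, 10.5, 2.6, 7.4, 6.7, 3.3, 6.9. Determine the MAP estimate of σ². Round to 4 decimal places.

Sum of squared deviations about the known mean: SS = (4.7−7)² + (10.5−7)² + (2.6−7)² + (7.4−7)² + (6.7−7)² + (3.3−7)² + (6.9−7)² = 50.85.
The Normal likelihood contributes (σ²)^(−n/2) exp(−SS/(2σ²)), so the posterior is Inverse-Gamma(α + n/2, β + SS/2) = Inverse-Gamma(9.5, 39.425).
The mode of Inverse-Gamma(a, b) is b/(a+1) = 39.425/10.5 ≈ 3.7548.

σ̂²_MAP = 3.7548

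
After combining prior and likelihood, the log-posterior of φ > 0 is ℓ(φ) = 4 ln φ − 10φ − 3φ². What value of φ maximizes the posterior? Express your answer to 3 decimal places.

ℓ'(φ) = 4/φ − 10 − 6φ. Setting this to zero and multiplying by φ: 6φ² + 10φ − 4 = 0.
φ = (−10 + √(10² + 4·6·4)) / (2·6) = (−10 + √196) / 12 = (−10 + 14)/12 = 1/3.
ℓ''(φ) = −4/φ² − 6 < 0, confirming a maximum.

φ̂_MAP = 0.333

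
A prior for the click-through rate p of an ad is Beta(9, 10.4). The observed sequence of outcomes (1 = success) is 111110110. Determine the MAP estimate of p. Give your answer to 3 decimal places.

p̂_MAP = 0.568

Prior: Beta(9, 10.4).
Data: 7 successes in 9 trials (from the sequence). The binomial likelihood contributes p^7(1−p)^2, so the posterior is Beta(9+7, 10.4+2) = Beta(16, 12.4).
For Beta(a, b) with a, b > 1 the mode is (a−1)/(a+b−2) = 15/26.4 ≈ 0.568.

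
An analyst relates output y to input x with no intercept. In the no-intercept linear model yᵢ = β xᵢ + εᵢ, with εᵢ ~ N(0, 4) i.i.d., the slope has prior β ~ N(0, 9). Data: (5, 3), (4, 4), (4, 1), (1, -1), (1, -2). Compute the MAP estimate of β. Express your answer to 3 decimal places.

log p(β | y) = −Σ(yᵢ − βxᵢ)²/(2·4) − β²/(2·9) + const.
Setting the derivative to zero: Σxᵢ(yᵢ − βxᵢ)/4 − β/9 = 0, so β = Σxᵢyᵢ / (Σxᵢ² + σ²/τ²).
Σxᵢyᵢ = 5·3 + 4·4 + 4·1 + 1·(-1) + 1·(-2) = 32; Σxᵢ² = 59; σ²/τ² = 4/9.
β̂_MAP = 32 / (59 + 4/9) = 32/(535/9) = 288/535 ≈ 0.538.

β̂_MAP = 0.538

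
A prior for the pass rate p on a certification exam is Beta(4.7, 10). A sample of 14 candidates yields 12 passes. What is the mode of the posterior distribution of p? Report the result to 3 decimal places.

Prior: Beta(4.7, 10).
Data: 12 successes in 14 trials. The binomial likelihood contributes p^12(1−p)^2, so the posterior is Beta(4.7+12, 10+2) = Beta(16.7, 12).
For Beta(a, b) with a, b > 1 the mode is (a−1)/(a+b−2) = 15.7/26.7 ≈ 0.588.

p̂_MAP = 0.588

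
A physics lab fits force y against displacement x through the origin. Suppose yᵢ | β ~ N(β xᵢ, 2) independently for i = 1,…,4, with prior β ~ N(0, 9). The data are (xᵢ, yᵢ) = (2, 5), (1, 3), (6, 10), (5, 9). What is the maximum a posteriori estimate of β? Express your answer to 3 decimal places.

log p(β | y) = −Σ(yᵢ − βxᵢ)²/(2·2) − β²/(2·9) + const.
Setting the derivative to zero: Σxᵢ(yᵢ − βxᵢ)/2 − β/9 = 0, so β = Σxᵢyᵢ / (Σxᵢ² + σ²/τ²).
Σxᵢyᵢ = 2·5 + 1·3 + 6·10 + 5·9 = 118; Σxᵢ² = 66; σ²/τ² = 2/9.
β̂_MAP = 118 / (66 + 2/9) = 118/(596/9) = 531/298 ≈ 1.782.

β̂_MAP = 1.782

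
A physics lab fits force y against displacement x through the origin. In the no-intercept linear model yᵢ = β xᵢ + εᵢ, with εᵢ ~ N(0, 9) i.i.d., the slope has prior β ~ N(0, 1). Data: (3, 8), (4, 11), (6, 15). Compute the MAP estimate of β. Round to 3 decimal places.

β̂_MAP = 2.257

log p(β | y) = −Σ(yᵢ − βxᵢ)²/(2·9) − β²/(2·1) + const.
Setting the derivative to zero: Σxᵢ(yᵢ − βxᵢ)/9 − β/1 = 0, so β = Σxᵢyᵢ / (Σxᵢ² + σ²/τ²).
Σxᵢyᵢ = 3·8 + 4·11 + 6·15 = 158; Σxᵢ² = 61; σ²/τ² = 9.
β̂_MAP = 158 / (61 + 9) = 158/70 ≈ 2.257.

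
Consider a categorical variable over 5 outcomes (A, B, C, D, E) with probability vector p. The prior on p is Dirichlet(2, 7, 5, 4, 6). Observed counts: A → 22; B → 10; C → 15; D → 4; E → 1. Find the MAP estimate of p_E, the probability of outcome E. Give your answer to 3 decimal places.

MAP estimate of p_E = 0.085

The posterior is Dirichlet(αᵢ + nᵢ) = Dirichlet(24, 17, 20, 8, 7).
For a Dirichlet(a₁,…,a_K) with all aᵢ > 1, the mode has j-th component (aⱼ − 1)/(Σaᵢ − K).
Here Σaᵢ = 76 and K = 5, so p_E = (7 − 1)/(76 − 5) = 6/71 ≈ 0.085.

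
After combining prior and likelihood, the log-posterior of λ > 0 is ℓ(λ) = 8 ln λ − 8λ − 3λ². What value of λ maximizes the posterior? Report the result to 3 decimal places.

ℓ'(λ) = 8/λ − 8 − 6λ. Setting this to zero and multiplying by λ: 6λ² + 8λ − 8 = 0.
λ = (−8 + √(8² + 4·6·8)) / (2·6) = (−8 + √256) / 12 = (−8 + 16)/12 = 2/3.
ℓ''(λ) = −8/λ² − 6 < 0, confirming a maximum.

λ̂_MAP = 0.667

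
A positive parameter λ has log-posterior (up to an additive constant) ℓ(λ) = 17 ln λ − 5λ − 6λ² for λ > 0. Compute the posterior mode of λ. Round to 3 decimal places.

ℓ'(λ) = 17/λ − 5 − 12λ. Setting this to zero and multiplying by λ: 12λ² + 5λ − 17 = 0.
λ = (−5 + √(5² + 4·12·17)) / (2·12) = (−5 + √841) / 24 = (−5 + 29)/24 = 1.
ℓ''(λ) = −17/λ² − 12 < 0, confirming a maximum.

λ̂_MAP = 1.000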